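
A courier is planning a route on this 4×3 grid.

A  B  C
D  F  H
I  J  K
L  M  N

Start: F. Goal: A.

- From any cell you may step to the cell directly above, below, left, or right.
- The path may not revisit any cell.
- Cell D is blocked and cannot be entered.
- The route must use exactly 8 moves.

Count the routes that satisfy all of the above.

Need simple routes of exactly 8 moves from F to A (Manhattan distance 2, so 3 moves are spent on a detour and 3 undoing it).
Enumerating: F J M N K H C B A.
That gives 1 route.

1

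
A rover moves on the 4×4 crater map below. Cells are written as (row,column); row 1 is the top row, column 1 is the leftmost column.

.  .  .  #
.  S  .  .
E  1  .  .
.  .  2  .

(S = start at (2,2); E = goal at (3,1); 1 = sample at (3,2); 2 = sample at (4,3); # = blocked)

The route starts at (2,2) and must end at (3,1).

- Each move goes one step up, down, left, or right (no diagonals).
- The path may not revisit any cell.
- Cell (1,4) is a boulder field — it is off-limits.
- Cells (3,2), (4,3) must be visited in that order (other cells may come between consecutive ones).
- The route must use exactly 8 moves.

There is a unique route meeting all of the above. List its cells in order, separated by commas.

The waypoints must appear in the order (3,2), (4,3), with no cell reused.
Route from (2,2): down 1 to (3,2), right 2 to (3,4), down 1 to (4,4), left 3 to (4,1), up 1 to (3,1) — 8 moves in all.
Check: order respected (1 at step 1, 2 at step 5); 8 moves as required.

(2,2), (3,2), (3,3), (3,4), (4,4), (4,3), (4,2), (4,1), (3,1)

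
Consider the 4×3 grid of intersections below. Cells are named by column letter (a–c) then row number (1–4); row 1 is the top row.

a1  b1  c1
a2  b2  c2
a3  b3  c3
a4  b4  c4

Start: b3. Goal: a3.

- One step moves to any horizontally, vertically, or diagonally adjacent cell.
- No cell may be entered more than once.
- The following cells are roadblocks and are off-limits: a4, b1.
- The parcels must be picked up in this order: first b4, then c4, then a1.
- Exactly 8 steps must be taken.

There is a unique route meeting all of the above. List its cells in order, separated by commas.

The waypoints must appear in the order b4, c4, a1, with no cell reused.
Route from b3: down to b4, right to c4, 2× up (reaching c2), left to b2, up-left to a1, 2× down (reaching a3) — 8 moves in all.
Check: order respected (b4 at step 1, c4 at step 2, a1 at step 6); 8 moves as required.

b3, b4, c4, c3, c2, b2, a1, a2, a3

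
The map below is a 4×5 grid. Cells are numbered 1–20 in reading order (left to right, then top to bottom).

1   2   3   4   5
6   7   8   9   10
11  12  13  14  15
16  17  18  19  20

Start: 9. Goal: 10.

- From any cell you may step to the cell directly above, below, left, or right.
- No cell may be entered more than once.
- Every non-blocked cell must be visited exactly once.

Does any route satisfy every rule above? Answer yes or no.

One route that works: 9 → 14 → 15 → 20 → 19 → 18 → 13 → 8 → 7 → 12 → 17 → 16 → 11 → 6 → 1 → 2 → 3 → 4 → 5 → 10.

yes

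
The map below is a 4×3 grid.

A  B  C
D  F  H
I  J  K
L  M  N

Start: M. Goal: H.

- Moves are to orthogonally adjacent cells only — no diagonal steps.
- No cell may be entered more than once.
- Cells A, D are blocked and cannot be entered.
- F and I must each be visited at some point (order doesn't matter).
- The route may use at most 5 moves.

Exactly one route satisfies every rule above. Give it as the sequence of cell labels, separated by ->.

Any route must reach F and I and still end at H within 5 moves, so the order of the required stops is forced.
Route from M: left 1 to L, up 1 to I, right 1 to J, up 1 to F, right 1 to H — 5 moves in all.
Check: all required cells visited; 5 ≤ 5 moves.

M -> L -> I -> J -> F -> H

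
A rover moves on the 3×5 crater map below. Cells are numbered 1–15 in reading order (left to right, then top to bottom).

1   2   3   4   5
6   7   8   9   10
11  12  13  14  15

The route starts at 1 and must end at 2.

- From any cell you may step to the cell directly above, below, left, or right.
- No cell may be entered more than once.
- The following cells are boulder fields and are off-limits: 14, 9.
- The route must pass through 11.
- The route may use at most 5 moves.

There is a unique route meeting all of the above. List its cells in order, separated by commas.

The budget equals the shortest possible length, so every move has to be on a shortest route through the required cells.
Route from 1: down 2 to 11, right 1 to 12, up 2 to 2 — 5 moves in all.
Check: all required cells visited; 5 ≤ 5 moves.

1, 6, 11, 12, 7, 2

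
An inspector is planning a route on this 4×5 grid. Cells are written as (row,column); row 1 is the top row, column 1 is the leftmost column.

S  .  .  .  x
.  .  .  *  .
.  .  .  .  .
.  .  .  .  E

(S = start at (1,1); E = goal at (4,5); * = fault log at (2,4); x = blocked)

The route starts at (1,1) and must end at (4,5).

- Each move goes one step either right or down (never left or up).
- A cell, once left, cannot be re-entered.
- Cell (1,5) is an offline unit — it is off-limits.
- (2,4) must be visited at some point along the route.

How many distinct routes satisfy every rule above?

A right/down-only route from (1,1) to (4,5) makes exactly 3 down-moves and 4 right-moves in some order.
With no other constraints that would be C(7,3) = 35 routes.
Split at (2,4) and multiply the segment counts (each segment already excludes blocked cells): (1,1)→(2,4): 4; (2,4)→(4,5): 3; product = 12.
That gives 12 routes.

12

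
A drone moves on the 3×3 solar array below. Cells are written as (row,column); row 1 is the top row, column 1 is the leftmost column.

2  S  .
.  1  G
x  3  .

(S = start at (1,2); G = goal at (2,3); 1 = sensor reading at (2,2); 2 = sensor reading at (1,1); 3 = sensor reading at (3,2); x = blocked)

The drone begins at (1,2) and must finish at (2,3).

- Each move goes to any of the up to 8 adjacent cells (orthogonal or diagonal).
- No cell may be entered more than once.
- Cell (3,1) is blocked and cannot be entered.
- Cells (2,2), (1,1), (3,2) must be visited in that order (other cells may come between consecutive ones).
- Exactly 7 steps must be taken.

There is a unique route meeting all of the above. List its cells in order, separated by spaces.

The waypoints must appear in the order (2,2), (1,1), (3,2), with no cell reused.
Route from (1,2): right to (1,3), down-left to (2,2), up-left to (1,1), down to (2,1), down-right to (3,2), right to (3,3), up to (2,3) — 7 moves in all.
Check: order respected (1 at step 2, 2 at step 3, 3 at step 5); 7 moves as required.

(1,2) (1,3) (2,2) (1,1) (2,1) (3,2) (3,3) (2,3)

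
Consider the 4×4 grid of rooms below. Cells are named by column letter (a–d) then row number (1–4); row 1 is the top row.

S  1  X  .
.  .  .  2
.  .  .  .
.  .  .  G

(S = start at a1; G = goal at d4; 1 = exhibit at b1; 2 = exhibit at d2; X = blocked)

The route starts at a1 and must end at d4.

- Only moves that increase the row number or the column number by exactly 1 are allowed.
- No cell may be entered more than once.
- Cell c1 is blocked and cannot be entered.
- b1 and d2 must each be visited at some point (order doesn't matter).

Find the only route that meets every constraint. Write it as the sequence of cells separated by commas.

Moves only go right or down, so the column and row indices never decrease.
Route from a1: right to b1, down to b2, 2× right (reaching d2), 2× down (reaching d4) — 6 moves in all.
Check: all required cells visited.

a1, b1, b2, c2, d2, d3, d4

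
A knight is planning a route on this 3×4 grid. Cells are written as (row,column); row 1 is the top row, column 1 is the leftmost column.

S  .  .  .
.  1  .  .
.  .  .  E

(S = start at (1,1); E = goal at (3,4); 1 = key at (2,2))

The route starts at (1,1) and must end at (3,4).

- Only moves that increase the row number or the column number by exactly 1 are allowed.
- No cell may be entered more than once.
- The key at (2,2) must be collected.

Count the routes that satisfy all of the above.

6

A right/down-only route from (1,1) to (3,4) makes exactly 2 down-moves and 3 right-moves in some order.
With no other constraints that would be C(5,2) = 10 routes.
Split at (2,2) and multiply the segment counts: (1,1)→(2,2): 2; (2,2)→(3,4): 3; product = 6.
That gives 6 routes.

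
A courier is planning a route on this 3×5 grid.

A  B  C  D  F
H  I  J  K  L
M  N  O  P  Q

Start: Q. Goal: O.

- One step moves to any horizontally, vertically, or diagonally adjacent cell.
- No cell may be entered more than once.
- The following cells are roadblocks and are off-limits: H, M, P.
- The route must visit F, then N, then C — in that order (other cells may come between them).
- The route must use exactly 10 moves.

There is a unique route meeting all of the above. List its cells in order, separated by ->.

The waypoints must appear in the order F, N, C, with no cell reused.
Route from Q: up 2 to F, left 1 to D, down-left 2 to N, up 2 to B, right 1 to C, down-right 1 to K, down-left 1 to O — 10 moves in all.
Check: order respected (F at step 2, N at step 5, C at step 8); 10 moves as required.

Q -> L -> F -> D -> J -> N -> I -> B -> C -> K -> O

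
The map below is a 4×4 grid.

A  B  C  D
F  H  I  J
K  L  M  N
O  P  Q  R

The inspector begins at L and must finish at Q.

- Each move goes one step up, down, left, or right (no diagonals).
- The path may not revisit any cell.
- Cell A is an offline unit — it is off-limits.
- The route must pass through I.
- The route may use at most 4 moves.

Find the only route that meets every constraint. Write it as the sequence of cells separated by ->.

L -> H -> I -> M -> Q

Any route must reach I and still end at Q within 4 moves, so the order of the required stops is forced.
Route from L: up to H, right to I, 2× down (reaching Q) — 4 moves in all.
Check: all required cells visited; 4 ≤ 4 moves.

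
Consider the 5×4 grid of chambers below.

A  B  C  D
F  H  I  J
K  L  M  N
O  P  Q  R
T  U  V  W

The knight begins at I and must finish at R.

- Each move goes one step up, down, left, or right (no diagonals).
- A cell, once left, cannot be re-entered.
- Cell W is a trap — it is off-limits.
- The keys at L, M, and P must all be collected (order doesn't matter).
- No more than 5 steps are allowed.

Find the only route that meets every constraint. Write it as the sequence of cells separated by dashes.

I - M - L - P - Q - R

The budget equals the shortest possible length, so every move has to be on a shortest route through the required cells.
Route from I: down 1 to M, left 1 to L, down 1 to P, right 2 to R — 5 moves in all.
Check: all required cells visited; 5 ≤ 5 moves.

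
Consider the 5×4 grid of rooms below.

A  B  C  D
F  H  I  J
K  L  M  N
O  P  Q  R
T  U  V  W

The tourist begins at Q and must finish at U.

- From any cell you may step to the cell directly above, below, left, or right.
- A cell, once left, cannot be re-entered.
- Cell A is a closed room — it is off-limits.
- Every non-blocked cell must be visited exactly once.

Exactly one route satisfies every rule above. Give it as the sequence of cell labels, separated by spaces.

Q V W R N M I J D C B H F K L P O T U

Need to visit all 19 open cells exactly once, starting at Q and ending at U.
Route from Q: down to V, right to W, 2× up (reaching N), left to M, up to I, right to J, up to D, 2× left (reaching B), down to H, left to F, down to K, right to L, down to P, left to O, down to T, right to U — 18 moves in all.
Check: all 19 open cells covered.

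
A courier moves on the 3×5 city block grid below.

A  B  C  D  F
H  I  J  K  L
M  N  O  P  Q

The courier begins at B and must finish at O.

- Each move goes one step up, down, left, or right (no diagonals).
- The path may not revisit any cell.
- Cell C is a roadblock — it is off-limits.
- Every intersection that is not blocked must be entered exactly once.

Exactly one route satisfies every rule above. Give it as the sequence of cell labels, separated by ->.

B -> A -> H -> M -> N -> I -> J -> K -> D -> F -> L -> Q -> P -> O

Need to visit all 14 open cells exactly once, starting at B and ending at O.
Cell Q has only two open neighbours (L and P), so the path must pass straight through it: one of those is the cell it's entered from and the other is where it exits.
Route from B: left 1 to A, down 2 to M, right 1 to N, up 1 to I, right 2 to K, up 1 to D, right 1 to F, down 2 to Q, left 2 to O — 13 moves in all.
Check: all 14 open cells covered.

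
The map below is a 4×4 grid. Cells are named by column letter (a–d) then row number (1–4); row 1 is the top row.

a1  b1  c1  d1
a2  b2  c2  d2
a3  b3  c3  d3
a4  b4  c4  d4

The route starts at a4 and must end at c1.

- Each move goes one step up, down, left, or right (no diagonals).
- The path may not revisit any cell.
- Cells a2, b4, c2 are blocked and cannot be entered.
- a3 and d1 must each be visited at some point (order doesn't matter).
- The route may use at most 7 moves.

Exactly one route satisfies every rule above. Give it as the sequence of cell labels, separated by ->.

a4 -> a3 -> b3 -> c3 -> d3 -> d2 -> d1 -> c1

The 7-move cap with required stops at a3, d1 leaves no slack for detours.
Route from a4: up 1 to a3, right 3 to d3, up 2 to d1, left 1 to c1 — 7 moves in all.
Check: all required cells visited; 7 ≤ 7 moves.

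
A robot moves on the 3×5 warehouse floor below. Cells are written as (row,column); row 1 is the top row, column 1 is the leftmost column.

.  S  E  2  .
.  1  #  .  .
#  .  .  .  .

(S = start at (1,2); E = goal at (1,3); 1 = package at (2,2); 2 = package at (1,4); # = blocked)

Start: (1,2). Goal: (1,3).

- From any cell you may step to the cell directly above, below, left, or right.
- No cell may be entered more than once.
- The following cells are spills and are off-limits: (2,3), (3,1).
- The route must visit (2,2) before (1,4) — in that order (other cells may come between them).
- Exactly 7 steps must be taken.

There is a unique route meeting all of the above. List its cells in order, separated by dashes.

(1,2) - (2,2) - (3,2) - (3,3) - (3,4) - (2,4) - (1,4) - (1,3)

The waypoints must appear in the order (2,2), (1,4), with no cell reused.
Route from (1,2): 2× down (reaching (3,2)), 2× right (reaching (3,4)), 2× up (reaching (1,4)), left to (1,3) — 7 moves in all.
Check: order respected (1 at step 1, 2 at step 6); 7 moves as required.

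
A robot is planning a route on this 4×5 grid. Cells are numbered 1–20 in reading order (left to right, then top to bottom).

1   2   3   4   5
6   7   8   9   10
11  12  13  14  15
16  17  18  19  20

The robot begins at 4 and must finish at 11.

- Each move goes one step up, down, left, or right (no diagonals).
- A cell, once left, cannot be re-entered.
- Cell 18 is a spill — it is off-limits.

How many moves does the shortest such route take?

5

The Manhattan distance from 4 to 11 is |1−3| + |4−1| = 5, so at least 5 moves are needed.
A route of 5 moves achieves this: 4 → 9 → 14 → 13 → 12 → 11.
Since 5 matches the lower bound, it is optimal.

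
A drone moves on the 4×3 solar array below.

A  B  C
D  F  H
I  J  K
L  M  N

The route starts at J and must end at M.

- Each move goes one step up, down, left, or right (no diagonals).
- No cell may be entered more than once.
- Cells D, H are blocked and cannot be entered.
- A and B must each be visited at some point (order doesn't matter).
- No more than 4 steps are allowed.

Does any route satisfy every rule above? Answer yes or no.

no

A must be visited but has only one open neighbour (B), and it is neither the start nor the goal — the route would have to enter and leave through B, re-entering it.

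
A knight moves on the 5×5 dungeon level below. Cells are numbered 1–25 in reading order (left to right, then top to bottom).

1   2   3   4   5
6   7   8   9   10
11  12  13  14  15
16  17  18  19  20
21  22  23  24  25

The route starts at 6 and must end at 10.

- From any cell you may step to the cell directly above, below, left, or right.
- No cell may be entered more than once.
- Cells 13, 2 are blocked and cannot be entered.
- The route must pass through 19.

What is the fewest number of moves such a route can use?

Any route passes through 19 somewhere between 6 and 10. Summing Manhattan distances along the two legs (6 → 19 → 10) gives a lower bound of 5 + 3 = 8 moves.
A route of 8 moves achieves this: 6 → 11 → 16 → 17 → 18 → 19 → 14 → 9 → 10.
Since 8 matches the lower bound, it is optimal.

8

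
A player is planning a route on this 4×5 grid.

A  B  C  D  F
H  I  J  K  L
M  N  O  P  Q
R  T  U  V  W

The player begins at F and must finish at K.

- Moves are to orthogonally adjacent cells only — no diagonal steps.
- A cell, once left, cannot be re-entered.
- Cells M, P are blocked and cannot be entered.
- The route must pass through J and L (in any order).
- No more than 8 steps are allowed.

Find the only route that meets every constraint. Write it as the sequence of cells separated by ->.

F -> L -> Q -> W -> V -> U -> O -> J -> K

Any route must reach J and L and still end at K within 8 moves, so the order of the required stops is forced.
Route from F: down 3 to W, left 2 to U, up 2 to J, right 1 to K — 8 moves in all.
Check: all required cells visited; 8 ≤ 8 moves.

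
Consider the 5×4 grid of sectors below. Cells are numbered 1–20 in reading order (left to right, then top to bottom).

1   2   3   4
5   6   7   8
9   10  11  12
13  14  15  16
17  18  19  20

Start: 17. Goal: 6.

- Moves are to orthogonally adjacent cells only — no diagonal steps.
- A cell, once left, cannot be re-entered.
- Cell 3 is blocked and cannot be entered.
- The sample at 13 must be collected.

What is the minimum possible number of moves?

4

Any route passes through 13 somewhere between 17 and 6. Summing Manhattan distances along the two legs (17 → 13 → 6) gives a lower bound of 1 + 3 = 4 moves.
A route of 4 moves achieves this: 17 → 13 → 9 → 5 → 6.
Since 4 matches the lower bound, it is optimal.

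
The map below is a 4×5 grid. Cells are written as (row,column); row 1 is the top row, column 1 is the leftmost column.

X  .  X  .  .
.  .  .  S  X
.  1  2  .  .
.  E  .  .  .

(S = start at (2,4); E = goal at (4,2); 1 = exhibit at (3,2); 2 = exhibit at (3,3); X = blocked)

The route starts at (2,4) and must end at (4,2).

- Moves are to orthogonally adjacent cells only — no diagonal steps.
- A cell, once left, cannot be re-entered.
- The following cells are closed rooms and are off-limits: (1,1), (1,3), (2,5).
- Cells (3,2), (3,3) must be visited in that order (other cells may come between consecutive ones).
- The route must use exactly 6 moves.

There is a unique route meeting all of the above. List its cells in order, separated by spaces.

The waypoints must appear in the order (3,2), (3,3), with no cell reused.
Route from (2,4): 2× left (reaching (2,2)), down to (3,2), right to (3,3), down to (4,3), left to (4,2) — 6 moves in all.
Check: order respected (1 at step 3, 2 at step 4); 6 moves as required.

(2,4) (2,3) (2,2) (3,2) (3,3) (4,3) (4,2)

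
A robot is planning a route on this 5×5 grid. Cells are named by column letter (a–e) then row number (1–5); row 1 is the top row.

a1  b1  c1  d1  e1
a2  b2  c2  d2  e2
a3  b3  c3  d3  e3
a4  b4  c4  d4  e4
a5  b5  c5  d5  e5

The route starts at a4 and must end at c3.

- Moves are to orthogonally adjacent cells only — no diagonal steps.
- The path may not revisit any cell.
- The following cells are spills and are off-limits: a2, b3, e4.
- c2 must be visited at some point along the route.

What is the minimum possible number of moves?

Any route passes through c2 somewhere between a4 and c3. Summing Manhattan distances along the two legs (a4 → c2 → c3) gives a lower bound of 4 + 1 = 5 moves.
The shortest route satisfying every rule uses 7 moves: a4 → b4 → c4 → d4 → d3 → d2 → c2 → c3.
The bound of 5 isn't tight here; checking systematically, no route of length 5 through 6 satisfies every constraint, so 7 is the minimum.

7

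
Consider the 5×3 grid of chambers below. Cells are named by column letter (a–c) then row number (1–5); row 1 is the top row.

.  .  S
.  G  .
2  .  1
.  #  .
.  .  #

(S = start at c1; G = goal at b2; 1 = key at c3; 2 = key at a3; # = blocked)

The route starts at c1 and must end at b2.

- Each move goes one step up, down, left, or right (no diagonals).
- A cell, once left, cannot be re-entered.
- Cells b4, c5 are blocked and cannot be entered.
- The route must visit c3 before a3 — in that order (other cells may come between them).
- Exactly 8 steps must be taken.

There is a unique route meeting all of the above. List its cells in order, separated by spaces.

The waypoints must appear in the order c3, a3, with no cell reused.
Route from c1: 2× down (reaching c3), 2× left (reaching a3), 2× up (reaching a1), right to b1, down to b2 — 8 moves in all.
Check: order respected (1 at step 2, 2 at step 4); 8 moves as required.

c1 c2 c3 b3 a3 a2 a1 b1 b2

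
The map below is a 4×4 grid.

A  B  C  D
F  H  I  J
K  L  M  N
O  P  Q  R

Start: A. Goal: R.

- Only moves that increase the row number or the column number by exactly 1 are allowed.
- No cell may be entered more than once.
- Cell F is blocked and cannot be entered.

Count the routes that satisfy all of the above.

10

A right/down-only route from A to R makes exactly 3 down-moves and 3 right-moves in some order.
With no other constraints that would be C(6,3) = 20 routes.
Subtract routes through each blocked cell (inclusion–exclusion for overlaps): − through F: 10 → 10.
That gives 10 routes.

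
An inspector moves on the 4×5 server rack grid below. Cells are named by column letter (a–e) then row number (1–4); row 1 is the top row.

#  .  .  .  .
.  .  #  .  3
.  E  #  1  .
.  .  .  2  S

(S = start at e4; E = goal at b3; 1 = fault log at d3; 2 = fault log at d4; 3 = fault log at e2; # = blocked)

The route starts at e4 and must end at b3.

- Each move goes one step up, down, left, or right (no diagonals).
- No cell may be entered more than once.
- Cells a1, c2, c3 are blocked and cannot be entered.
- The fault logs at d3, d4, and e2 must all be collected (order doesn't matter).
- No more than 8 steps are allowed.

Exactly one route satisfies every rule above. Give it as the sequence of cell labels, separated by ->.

The 8-move cap with required stops at d3, d4, e2 leaves no slack for detours.
Route from e4: up 2 to e2, left 1 to d2, down 2 to d4, left 2 to b4, up 1 to b3 — 8 moves in all.
Check: all required cells visited; 8 ≤ 8 moves.

e4 -> e3 -> e2 -> d2 -> d3 -> d4 -> c4 -> b4 -> b3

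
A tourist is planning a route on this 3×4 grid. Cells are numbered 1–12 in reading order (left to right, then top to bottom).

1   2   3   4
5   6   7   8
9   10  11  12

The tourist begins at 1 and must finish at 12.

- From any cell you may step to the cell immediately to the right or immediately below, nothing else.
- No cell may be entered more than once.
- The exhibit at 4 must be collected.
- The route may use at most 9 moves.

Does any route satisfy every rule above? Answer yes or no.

yes

One route that works: 1 → 2 → 3 → 4 → 8 → 12.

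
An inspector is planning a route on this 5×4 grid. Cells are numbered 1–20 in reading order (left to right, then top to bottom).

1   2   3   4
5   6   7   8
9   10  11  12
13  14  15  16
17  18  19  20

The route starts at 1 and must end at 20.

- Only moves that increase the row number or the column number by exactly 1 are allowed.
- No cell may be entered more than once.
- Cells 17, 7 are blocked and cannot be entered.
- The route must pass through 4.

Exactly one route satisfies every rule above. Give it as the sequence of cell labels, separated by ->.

1 -> 2 -> 3 -> 4 -> 8 -> 12 -> 16 -> 20

Moves only go right or down, so the column and row indices never decrease.
Route from 1: 3× right (reaching 4), 4× down (reaching 20) — 7 moves in all.
Check: all required cells visited.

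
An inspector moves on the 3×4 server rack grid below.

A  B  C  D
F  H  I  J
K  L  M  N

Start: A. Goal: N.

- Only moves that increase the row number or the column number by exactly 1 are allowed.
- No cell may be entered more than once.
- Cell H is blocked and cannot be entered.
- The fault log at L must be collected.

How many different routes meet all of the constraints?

1

A right/down-only route from A to N makes exactly 2 down-moves and 3 right-moves in some order.
With no other constraints that would be C(5,2) = 10 routes.
Split at L and multiply the segment counts (each segment already excludes blocked cells): A→L: 1; L→N: 1; product = 1.
That gives 1 route.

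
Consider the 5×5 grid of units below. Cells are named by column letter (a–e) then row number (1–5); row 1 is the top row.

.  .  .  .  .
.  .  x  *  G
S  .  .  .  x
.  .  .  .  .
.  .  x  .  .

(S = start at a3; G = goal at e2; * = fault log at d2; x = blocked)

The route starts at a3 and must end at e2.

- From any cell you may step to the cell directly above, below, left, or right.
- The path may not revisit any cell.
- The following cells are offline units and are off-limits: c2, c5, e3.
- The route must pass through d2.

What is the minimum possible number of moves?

Any route passes through d2 somewhere between a3 and e2. Summing Manhattan distances along the two legs (a3 → d2 → e2) gives a lower bound of 4 + 1 = 5 moves.
A route of 5 moves achieves this: a3 → b3 → c3 → d3 → d2 → e2.
Since 5 matches the lower bound, it is optimal.

5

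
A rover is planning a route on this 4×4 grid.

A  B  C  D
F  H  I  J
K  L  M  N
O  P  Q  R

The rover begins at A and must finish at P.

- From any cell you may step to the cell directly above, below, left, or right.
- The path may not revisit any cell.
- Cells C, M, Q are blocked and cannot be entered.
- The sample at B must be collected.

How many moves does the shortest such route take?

4

Any route passes through B somewhere between A and P. Summing Manhattan distances along the two legs (A → B → P) gives a lower bound of 1 + 3 = 4 moves.
A route of 4 moves achieves this: A → B → H → L → P.
Since 4 matches the lower bound, it is optimal.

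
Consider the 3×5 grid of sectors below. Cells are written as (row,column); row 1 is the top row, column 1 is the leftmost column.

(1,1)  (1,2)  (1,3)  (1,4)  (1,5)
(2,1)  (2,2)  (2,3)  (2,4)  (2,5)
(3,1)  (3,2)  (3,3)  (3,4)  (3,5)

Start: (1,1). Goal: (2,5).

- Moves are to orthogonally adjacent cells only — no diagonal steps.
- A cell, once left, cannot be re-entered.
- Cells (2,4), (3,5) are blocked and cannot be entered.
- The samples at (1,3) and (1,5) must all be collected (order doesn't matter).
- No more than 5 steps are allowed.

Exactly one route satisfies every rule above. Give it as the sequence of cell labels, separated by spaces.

Any route must reach (1,3) and (1,5) and still end at (2,5) within 5 moves, so the order of the required stops is forced.
Route from (1,1): right 4 to (1,5), down 1 to (2,5) — 5 moves in all.
Check: all required cells visited; 5 ≤ 5 moves.

(1,1) (1,2) (1,3) (1,4) (1,5) (2,5)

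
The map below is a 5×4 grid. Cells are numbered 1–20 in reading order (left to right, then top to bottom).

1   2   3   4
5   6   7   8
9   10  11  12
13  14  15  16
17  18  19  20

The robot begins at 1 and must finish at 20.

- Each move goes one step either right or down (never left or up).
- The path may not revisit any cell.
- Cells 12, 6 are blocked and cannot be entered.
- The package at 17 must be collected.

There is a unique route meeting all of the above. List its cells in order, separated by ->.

Moves only go right or down, so the column and row indices never decrease.
Route from 1: 4× down (reaching 17), 3× right (reaching 20) — 7 moves in all.
Check: all required cells visited.

1 -> 5 -> 9 -> 13 -> 17 -> 18 -> 19 -> 20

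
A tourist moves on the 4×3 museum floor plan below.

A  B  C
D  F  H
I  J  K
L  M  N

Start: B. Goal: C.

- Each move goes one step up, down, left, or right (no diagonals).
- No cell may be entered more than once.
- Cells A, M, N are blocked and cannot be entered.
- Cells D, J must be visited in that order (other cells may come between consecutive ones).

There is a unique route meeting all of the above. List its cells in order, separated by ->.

The waypoints must appear in the order D, J, with no cell reused.
Route from B: down to F, left to D, down to I, 2× right (reaching K), 2× up (reaching C) — 7 moves in all.
Check: order respected (D at step 2, J at step 4).

B -> F -> D -> I -> J -> K -> H -> C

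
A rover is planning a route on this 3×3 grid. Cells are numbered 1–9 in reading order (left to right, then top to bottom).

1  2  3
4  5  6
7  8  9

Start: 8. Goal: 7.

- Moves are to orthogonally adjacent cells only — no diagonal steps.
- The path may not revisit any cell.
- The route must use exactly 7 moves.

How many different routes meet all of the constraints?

Need simple routes of exactly 7 moves from 8 to 7 (Manhattan distance 1, so 3 moves are spent on a detour and 3 undoing it).
Enumerating: 8 5 6 3 2 1 4 7 | 8 9 6 3 2 5 4 7 | 8 9 6 3 2 1 4 7 | 8 9 6 5 2 1 4 7.
That gives 4 routes.

4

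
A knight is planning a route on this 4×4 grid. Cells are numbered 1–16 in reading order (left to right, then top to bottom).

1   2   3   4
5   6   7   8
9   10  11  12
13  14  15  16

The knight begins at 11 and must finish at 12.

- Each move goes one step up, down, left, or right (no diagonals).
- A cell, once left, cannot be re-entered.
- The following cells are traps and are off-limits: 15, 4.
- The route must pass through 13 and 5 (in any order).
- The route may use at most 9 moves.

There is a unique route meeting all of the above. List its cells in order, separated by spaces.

11 10 14 13 9 5 6 7 8 12

The budget equals the shortest possible length, so every move has to be on a shortest route through the required cells.
Route from 11: left to 10, down to 14, left to 13, 2× up (reaching 5), 3× right (reaching 8), down to 12 — 9 moves in all.
Check: all required cells visited; 9 ≤ 9 moves.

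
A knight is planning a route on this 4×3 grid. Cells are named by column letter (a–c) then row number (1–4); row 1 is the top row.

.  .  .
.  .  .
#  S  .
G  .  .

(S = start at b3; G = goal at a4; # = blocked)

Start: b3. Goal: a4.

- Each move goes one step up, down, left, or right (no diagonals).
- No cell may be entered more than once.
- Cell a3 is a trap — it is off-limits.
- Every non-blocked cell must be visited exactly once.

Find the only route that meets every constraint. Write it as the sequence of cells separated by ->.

Need to visit all 11 open cells exactly once, starting at b3 and ending at a4.
Cell a2 has only two open neighbours (a1 and b2), so the path must pass straight through it: one of those is the cell it's entered from and the other is where it exits.
Route from b3: up to b2, left to a2, up to a1, 2× right (reaching c1), 3× down (reaching c4), 2× left (reaching a4) — 10 moves in all.
Check: all 11 open cells covered.

b3 -> b2 -> a2 -> a1 -> b1 -> c1 -> c2 -> c3 -> c4 -> b4 -> a4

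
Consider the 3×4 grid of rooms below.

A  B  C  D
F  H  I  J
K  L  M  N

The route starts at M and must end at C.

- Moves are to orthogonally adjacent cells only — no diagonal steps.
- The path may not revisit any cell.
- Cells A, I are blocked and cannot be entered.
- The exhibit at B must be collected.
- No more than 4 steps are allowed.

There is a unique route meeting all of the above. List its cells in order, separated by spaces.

M L H B C

The budget equals the shortest possible length, so every move has to be on a shortest route through the required cells.
Route from M: left to L, 2× up (reaching B), right to C — 4 moves in all.
Check: all required cells visited; 4 ≤ 4 moves.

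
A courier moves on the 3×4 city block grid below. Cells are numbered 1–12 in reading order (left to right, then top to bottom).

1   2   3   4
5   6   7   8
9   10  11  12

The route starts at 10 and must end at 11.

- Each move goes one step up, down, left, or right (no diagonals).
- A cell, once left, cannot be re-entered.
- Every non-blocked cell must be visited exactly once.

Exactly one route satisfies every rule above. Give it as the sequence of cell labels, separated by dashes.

10 - 9 - 5 - 1 - 2 - 6 - 7 - 3 - 4 - 8 - 12 - 11

Need to visit all 12 open cells exactly once, starting at 10 and ending at 11.
Cell 1 has only two open neighbours (5 and 2), so the path must pass straight through it: one of those is the cell it's entered from and the other is where it exits.
Route from 10: left to 9, 2× up (reaching 1), right to 2, down to 6, right to 7, up to 3, right to 4, 2× down (reaching 12), left to 11 — 11 moves in all.
Check: all 12 open cells covered.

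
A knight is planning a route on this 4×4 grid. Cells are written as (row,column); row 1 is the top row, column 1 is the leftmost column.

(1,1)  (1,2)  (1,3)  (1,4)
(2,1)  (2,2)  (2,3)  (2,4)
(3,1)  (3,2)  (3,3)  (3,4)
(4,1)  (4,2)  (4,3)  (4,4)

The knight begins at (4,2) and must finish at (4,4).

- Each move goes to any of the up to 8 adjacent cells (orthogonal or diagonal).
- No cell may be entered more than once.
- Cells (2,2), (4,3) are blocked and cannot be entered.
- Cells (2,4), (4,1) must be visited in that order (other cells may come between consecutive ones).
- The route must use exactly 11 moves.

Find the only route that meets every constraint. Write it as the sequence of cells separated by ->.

The waypoints must appear in the order (2,4), (4,1), with no cell reused.
Route from (4,2): 2× up-right (reaching (2,4)), up-left to (1,3), left to (1,2), down-left to (2,1), 2× down (reaching (4,1)), 2× up-right (reaching (2,3)), down-right to (3,4), down to (4,4) — 11 moves in all.
Check: order respected ((2,4) at step 2, (4,1) at step 7); 11 moves as required.

(4,2) -> (3,3) -> (2,4) -> (1,3) -> (1,2) -> (2,1) -> (3,1) -> (4,1) -> (3,2) -> (2,3) -> (3,4) -> (4,4)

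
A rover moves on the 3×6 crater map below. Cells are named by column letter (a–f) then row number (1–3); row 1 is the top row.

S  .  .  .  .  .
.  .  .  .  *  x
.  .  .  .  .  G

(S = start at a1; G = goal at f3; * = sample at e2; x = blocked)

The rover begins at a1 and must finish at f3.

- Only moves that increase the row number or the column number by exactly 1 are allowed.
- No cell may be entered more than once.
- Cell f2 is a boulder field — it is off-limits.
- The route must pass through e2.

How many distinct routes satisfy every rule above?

A right/down-only route from a1 to f3 makes exactly 2 down-moves and 5 right-moves in some order.
With no other constraints that would be C(7,2) = 21 routes.
Split at e2 and multiply the segment counts (each segment already excludes blocked cells): a1→e2: 5; e2→f3: 1; product = 5.
That gives 5 routes.

5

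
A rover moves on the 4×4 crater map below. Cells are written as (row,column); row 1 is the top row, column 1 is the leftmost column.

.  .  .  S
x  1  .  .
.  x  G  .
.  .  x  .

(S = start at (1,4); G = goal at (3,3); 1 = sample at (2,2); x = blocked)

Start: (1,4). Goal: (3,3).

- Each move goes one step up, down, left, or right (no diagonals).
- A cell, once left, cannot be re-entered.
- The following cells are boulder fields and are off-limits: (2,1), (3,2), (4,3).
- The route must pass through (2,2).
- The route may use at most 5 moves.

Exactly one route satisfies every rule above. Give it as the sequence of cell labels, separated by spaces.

(1,4) (1,3) (1,2) (2,2) (2,3) (3,3)

Any route must reach (2,2) and still end at (3,3) within 5 moves, so the order of the required stops is forced.
Route from (1,4): left 2 to (1,2), down 1 to (2,2), right 1 to (2,3), down 1 to (3,3) — 5 moves in all.
Check: all required cells visited; 5 ≤ 5 moves.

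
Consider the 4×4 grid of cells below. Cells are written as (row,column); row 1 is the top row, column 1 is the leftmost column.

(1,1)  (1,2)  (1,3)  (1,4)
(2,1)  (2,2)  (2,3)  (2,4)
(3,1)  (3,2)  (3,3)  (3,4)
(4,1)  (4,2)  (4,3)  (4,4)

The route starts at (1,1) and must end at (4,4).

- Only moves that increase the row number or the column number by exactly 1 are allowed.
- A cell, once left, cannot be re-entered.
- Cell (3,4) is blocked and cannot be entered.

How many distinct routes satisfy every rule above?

10

A right/down-only route from (1,1) to (4,4) makes exactly 3 down-moves and 3 right-moves in some order.
With no other constraints that would be C(6,3) = 20 routes.
Subtract routes through each blocked cell (inclusion–exclusion for overlaps): − through (3,4): 10 → 10.
That gives 10 routes.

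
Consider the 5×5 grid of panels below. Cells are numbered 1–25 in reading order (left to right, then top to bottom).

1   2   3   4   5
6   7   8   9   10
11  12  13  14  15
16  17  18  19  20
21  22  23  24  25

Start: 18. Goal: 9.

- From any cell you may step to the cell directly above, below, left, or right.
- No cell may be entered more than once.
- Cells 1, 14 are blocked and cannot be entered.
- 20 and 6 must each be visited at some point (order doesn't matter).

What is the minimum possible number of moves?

Any route passes through 20 and 6 in some order between 18 and 9. Summing Manhattan distances along each leg and taking the cheapest ordering (18 → 20 → 6 → 9) gives a lower bound of 2 + 6 + 3 = 11 moves.
The shortest route satisfying every rule uses 13 moves: 18 → 19 → 20 → 25 → 24 → 23 → 22 → 17 → 12 → 11 → 6 → 7 → 8 → 9.
The no-revisit rule (legs can't share cells) pushes the minimum above the 11-move bound; an exhaustive check rules out every length from 11 to 12, leaving 13 as the minimum.

13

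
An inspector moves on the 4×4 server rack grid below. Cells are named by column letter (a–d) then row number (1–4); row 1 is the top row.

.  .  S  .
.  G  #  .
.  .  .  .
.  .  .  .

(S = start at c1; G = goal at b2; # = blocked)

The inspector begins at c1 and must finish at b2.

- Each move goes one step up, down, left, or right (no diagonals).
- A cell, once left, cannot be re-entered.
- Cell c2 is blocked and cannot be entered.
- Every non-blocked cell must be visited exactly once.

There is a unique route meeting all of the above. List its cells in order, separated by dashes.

Need to visit all 15 open cells exactly once, starting at c1 and ending at b2.
Cell a4 has only two open neighbours (a3 and b4), so the path must pass straight through it: one of those is the cell it's entered from and the other is where it exits.
Route from c1: right to d1, 3× down (reaching d4), left to c4, up to c3, left to b3, down to b4, left to a4, 3× up (reaching a1), right to b1, down to b2 — 14 moves in all.
Check: all 15 open cells covered.

c1 - d1 - d2 - d3 - d4 - c4 - c3 - b3 - b4 - a4 - a3 - a2 - a1 - b1 - b2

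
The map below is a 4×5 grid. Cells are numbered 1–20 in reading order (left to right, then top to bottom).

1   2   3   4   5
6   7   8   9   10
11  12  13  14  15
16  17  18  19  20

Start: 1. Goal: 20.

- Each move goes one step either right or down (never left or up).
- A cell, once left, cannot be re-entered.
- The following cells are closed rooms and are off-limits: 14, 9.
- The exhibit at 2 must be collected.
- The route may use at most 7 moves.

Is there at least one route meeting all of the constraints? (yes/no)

yes

One route that works: 1 → 2 → 7 → 12 → 17 → 18 → 19 → 20.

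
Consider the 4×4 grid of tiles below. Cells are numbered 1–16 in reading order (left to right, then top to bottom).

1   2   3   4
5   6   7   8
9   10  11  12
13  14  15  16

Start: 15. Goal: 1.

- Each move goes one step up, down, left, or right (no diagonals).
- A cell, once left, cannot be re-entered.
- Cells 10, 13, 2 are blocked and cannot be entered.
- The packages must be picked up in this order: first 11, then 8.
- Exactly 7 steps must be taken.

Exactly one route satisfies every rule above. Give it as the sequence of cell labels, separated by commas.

The waypoints must appear in the order 11, 8, with no cell reused.
Route from 15: up to 11, right to 12, up to 8, 3× left (reaching 5), up to 1 — 7 moves in all.
Check: order respected (11 at step 1, 8 at step 3); 7 moves as required.

15, 11, 12, 8, 7, 6, 5, 1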